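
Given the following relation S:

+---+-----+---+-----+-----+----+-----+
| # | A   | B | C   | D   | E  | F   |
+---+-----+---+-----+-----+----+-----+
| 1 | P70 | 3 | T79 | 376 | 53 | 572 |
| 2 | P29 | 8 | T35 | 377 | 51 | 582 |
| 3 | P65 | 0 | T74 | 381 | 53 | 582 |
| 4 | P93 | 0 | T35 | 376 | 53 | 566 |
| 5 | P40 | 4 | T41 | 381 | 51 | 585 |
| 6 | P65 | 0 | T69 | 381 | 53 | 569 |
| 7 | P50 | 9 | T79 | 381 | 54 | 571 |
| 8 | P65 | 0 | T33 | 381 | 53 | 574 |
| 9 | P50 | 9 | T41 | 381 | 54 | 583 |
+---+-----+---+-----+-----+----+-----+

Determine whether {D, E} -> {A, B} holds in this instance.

(D=376, E=53): rows 1, 4 → {A,B} takes values {(P70, 3), (P93, 0)} — violation
(D=377, E=51): row 2 → {A,B} = (P29, 8) ✓
(D=381, E=53): rows 3, 6, 8 → {A,B} = (P65, 0), (P65, 0), (P65, 0) ✓
(D=381, E=51): row 5 → {A,B} = (P40, 4) ✓
(D=381, E=54): rows 7, 9 → {A,B} = (P50, 9), (P50, 9) ✓
Two rows agree on {D, E} but differ on {A, B}, so {D, E} -> {A, B} does not hold.

No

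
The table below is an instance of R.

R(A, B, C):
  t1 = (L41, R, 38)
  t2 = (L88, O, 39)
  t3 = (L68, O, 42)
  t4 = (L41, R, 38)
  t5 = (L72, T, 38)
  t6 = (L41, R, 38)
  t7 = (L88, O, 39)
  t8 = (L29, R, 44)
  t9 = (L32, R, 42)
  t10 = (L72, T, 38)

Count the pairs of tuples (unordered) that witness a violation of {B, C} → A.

(B=R, C=38): all 3 rows agree on A — 0 pairs.
(B=O, C=39): all 2 rows agree on A — 0 pairs.
(B=T, C=38): all 2 rows agree on A — 0 pairs.

0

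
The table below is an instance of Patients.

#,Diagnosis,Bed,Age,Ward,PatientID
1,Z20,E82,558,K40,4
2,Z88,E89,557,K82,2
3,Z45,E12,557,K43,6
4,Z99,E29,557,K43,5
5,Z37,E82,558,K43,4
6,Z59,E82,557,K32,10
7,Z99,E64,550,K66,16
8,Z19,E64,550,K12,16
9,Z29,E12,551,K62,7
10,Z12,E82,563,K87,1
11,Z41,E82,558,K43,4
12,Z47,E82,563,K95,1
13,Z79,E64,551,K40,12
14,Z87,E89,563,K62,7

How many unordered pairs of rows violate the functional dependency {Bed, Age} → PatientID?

0

(Bed=E82, Age=558): all 3 rows agree on PatientID — 0 pairs.
(Bed=E64, Age=550): all 2 rows agree on PatientID — 0 pairs.
(Bed=E82, Age=563): all 2 rows agree on PatientID — 0 pairs.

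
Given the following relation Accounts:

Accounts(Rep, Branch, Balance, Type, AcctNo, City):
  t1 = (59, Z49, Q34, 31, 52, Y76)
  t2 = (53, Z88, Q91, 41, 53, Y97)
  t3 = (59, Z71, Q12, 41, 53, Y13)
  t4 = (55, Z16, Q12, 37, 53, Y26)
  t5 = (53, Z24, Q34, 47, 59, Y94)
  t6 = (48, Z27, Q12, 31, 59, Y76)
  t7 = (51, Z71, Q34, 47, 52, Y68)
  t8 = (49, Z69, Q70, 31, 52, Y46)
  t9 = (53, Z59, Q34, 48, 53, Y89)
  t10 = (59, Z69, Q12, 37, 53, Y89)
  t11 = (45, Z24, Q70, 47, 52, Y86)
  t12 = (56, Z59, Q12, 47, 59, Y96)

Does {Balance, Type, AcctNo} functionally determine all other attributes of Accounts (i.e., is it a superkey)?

No

Rows 4 and 10 have the same {Balance, Type, AcctNo} value (Balance=Q12, Type=37, AcctNo=53) but are distinct tuples, so {Balance, Type, AcctNo} does not determine every attribute — not a superkey.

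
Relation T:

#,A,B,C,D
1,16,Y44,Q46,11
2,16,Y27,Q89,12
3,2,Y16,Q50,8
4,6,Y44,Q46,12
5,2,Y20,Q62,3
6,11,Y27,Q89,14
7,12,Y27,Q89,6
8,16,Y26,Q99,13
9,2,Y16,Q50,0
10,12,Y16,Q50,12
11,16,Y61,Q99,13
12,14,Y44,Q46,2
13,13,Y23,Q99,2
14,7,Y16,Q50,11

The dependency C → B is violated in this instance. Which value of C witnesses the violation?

C=Q46: rows 1, 4, 12 → B = Y44, Y44, Y44 ✓
C=Q89: rows 2, 6, 7 → B = Y27, Y27, Y27 ✓
C=Q50: rows 3, 9, 10, 14 → B = Y16, Y16, Y16, Y16 ✓
C=Q62: row 5 → B = Y20 ✓
C=Q99: rows 8, 11, 13 → B takes values {Y26, Y61, Y23} — violation
The only C value with inconsistent B is C=Q99.

Q99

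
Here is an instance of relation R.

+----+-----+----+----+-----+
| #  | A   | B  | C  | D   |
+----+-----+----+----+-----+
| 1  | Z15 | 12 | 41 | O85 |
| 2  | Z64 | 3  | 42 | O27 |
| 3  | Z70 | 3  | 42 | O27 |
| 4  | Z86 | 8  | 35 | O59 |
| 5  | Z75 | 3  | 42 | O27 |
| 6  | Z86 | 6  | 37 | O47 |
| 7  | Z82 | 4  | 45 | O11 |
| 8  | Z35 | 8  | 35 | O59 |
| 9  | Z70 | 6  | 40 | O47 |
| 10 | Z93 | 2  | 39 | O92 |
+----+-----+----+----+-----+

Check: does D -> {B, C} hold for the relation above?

No

D=O85: row 1 → {B,C} = (12, 41) ✓
D=O27: rows 2, 3, 5 → {B,C} = (3, 42), (3, 42), (3, 42) ✓
D=O59: rows 4, 8 → {B,C} = (8, 35), (8, 35) ✓
D=O47: rows 6, 9 → {B,C} takes values {(6, 37), (6, 40)} — violation
D=O11: row 7 → {B,C} = (4, 45) ✓
D=O92: row 10 → {B,C} = (2, 39) ✓
Two rows agree on D but differ on {B, C}, so D -> {B, C} does not hold.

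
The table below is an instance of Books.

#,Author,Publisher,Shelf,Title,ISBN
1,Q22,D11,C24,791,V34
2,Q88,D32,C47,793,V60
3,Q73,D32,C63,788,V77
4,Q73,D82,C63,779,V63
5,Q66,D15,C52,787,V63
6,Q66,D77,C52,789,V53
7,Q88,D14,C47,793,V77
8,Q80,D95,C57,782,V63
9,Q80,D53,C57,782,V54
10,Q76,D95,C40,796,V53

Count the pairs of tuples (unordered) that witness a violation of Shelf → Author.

Shelf=C47: all 2 rows agree on Author — 0 pairs.
Shelf=C63: all 2 rows agree on Author — 0 pairs.
Shelf=C52: all 2 rows agree on Author — 0 pairs.
Shelf=C57: all 2 rows agree on Author — 0 pairs.

0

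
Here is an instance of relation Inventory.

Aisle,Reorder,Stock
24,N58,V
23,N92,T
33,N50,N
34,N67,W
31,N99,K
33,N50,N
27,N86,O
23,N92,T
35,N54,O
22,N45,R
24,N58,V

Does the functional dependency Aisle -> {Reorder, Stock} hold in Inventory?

Aisle=24: 2 rows → {Reorder,Stock} = (N58, V), (N58, V) ✓
Aisle=23: 2 rows → {Reorder,Stock} = (N92, T), (N92, T) ✓
Aisle=33: 2 rows → {Reorder,Stock} = (N50, N), (N50, N) ✓
Aisle=34: 1 row → {Reorder,Stock} = (N67, W) ✓
Aisle=31: 1 row → {Reorder,Stock} = (N99, K) ✓
Aisle=27: 1 row → {Reorder,Stock} = (N86, O) ✓
Aisle=35: 1 row → {Reorder,Stock} = (N54, O) ✓
Aisle=22: 1 row → {Reorder,Stock} = (N45, R) ✓
Every Aisle value is associated with a single {Reorder, Stock} value, so Aisle -> {Reorder, Stock} holds.

Yes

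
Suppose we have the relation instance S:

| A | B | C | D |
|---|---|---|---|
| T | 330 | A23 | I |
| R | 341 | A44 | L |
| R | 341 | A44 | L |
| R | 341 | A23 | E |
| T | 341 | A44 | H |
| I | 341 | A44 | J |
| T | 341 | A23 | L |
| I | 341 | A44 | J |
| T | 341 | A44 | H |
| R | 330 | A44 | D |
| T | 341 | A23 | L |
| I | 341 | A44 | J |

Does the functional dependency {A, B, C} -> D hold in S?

Yes

(A=T, B=330, C=A23): 1 row → D = I ✓
(A=R, B=341, C=A44): 2 rows → D = L, L ✓
(A=R, B=341, C=A23): 1 row → D = E ✓
(A=T, B=341, C=A44): 2 rows → D = H, H ✓
(A=I, B=341, C=A44): 3 rows → D = J, J, J ✓
(A=T, B=341, C=A23): 2 rows → D = L, L ✓
(A=R, B=330, C=A44): 1 row → D = D ✓
Every {A, B, C} value is associated with a single D value, so {A, B, C} -> D holds.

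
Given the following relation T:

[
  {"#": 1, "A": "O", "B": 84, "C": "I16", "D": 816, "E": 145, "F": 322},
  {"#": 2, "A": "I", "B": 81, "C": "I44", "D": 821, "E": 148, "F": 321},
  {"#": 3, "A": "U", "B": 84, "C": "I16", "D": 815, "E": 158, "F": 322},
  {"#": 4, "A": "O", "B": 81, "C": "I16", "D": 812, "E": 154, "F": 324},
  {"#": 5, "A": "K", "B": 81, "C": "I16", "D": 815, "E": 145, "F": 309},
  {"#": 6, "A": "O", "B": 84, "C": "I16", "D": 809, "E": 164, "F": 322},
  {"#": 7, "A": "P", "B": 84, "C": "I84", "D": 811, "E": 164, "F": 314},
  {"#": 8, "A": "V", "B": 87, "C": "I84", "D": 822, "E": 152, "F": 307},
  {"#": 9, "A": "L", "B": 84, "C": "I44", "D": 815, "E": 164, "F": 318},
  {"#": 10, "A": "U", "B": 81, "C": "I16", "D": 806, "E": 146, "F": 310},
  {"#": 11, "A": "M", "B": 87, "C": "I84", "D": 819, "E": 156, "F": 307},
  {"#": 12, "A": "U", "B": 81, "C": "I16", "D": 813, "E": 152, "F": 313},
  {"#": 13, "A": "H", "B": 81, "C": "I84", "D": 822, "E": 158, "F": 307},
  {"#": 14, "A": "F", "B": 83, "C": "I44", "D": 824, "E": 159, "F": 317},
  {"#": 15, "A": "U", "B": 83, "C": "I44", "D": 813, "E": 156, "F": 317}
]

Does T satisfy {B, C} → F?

(B=84, C=I16): rows 1, 3, 6 → F = 322, 322, 322 ✓
(B=81, C=I44): row 2 → F = 321 ✓
(B=81, C=I16): rows 4, 5, 10, 12 → F takes values {324, 309, 310, 313} — violation
(B=84, C=I84): row 7 → F = 314 ✓
(B=87, C=I84): rows 8, 11 → F = 307, 307 ✓
(B=84, C=I44): row 9 → F = 318 ✓
(B=81, C=I84): row 13 → F = 307 ✓
(B=83, C=I44): rows 14, 15 → F = 317, 317 ✓
Two rows agree on {B, C} but differ on F, so {B, C} → F does not hold.

No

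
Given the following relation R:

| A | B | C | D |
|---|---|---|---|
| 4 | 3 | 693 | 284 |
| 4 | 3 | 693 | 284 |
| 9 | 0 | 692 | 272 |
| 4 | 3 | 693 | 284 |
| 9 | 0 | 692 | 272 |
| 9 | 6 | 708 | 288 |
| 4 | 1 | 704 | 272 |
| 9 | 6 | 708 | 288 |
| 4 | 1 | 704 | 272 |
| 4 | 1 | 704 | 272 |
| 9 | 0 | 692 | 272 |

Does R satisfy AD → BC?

Yes

(A=4, D=284): 3 rows → {B,C} = (3, 693), (3, 693), (3, 693) ✓
(A=9, D=272): 3 rows → {B,C} = (0, 692), (0, 692), (0, 692) ✓
(A=9, D=288): 2 rows → {B,C} = (6, 708), (6, 708) ✓
(A=4, D=272): 3 rows → {B,C} = (1, 704), (1, 704), (1, 704) ✓
Every AD value is associated with a single BC value, so AD → BC holds.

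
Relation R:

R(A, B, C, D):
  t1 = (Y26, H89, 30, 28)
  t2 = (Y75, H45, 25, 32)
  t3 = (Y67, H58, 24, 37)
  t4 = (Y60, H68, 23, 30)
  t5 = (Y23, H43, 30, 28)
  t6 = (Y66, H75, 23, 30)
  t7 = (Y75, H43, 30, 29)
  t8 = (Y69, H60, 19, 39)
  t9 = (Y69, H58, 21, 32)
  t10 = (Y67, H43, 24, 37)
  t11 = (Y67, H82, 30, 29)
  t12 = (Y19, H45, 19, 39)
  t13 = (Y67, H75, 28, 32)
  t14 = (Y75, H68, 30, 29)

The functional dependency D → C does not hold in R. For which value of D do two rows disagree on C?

D=28: rows 1, 5 → C = 30, 30 ✓
D=32: rows 2, 9, 13 → C takes values {25, 21, 28} — violation
D=37: rows 3, 10 → C = 24, 24 ✓
D=30: rows 4, 6 → C = 23, 23 ✓
D=29: rows 7, 11, 14 → C = 30, 30, 30 ✓
D=39: rows 8, 12 → C = 19, 19 ✓
The only D value with inconsistent C is D=32.

32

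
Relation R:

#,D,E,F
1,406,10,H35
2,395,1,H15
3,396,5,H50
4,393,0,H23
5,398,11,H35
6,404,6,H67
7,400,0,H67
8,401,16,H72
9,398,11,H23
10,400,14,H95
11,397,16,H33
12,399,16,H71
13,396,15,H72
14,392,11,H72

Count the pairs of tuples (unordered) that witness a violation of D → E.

D=396: violating pairs (3,13) — 1 pair.
D=398: all 2 rows agree on E — 0 pairs.
D=400: violating pairs (7,10) — 1 pair.

2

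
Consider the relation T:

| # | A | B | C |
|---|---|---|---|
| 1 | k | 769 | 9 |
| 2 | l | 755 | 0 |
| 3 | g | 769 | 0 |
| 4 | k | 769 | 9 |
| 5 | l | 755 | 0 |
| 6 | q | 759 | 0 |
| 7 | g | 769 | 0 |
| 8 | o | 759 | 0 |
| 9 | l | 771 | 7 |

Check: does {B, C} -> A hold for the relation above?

(B=769, C=9): rows 1, 4 → A = k, k ✓
(B=755, C=0): rows 2, 5 → A = l, l ✓
(B=769, C=0): rows 3, 7 → A = g, g ✓
(B=759, C=0): rows 6, 8 → A takes values {q, o} — violation
(B=771, C=7): row 9 → A = l ✓
Two rows agree on {B, C} but differ on A, so {B, C} -> A does not hold.

No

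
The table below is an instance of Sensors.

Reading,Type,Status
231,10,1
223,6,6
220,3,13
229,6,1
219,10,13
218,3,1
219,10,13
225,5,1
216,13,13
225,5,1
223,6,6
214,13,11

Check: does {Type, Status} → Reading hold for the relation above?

Yes

(Type=10, Status=1): 1 row → Reading = 231 ✓
(Type=6, Status=6): 2 rows → Reading = 223, 223 ✓
(Type=3, Status=13): 1 row → Reading = 220 ✓
(Type=6, Status=1): 1 row → Reading = 229 ✓
(Type=10, Status=13): 2 rows → Reading = 219, 219 ✓
(Type=3, Status=1): 1 row → Reading = 218 ✓
(Type=5, Status=1): 2 rows → Reading = 225, 225 ✓
(Type=13, Status=13): 1 row → Reading = 216 ✓
(Type=13, Status=11): 1 row → Reading = 214 ✓
Every {Type, Status} value is associated with a single Reading value, so {Type, Status} → Reading holds.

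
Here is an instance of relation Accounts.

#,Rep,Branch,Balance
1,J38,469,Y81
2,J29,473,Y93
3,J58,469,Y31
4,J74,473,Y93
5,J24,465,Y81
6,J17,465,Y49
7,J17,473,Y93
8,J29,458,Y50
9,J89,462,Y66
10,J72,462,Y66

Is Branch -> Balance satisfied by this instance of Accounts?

No

Branch=469: rows 1, 3 → Balance takes values {Y81, Y31} — violation
Branch=473: rows 2, 4, 7 → Balance = Y93, Y93, Y93 ✓
Branch=465: rows 5, 6 → Balance takes values {Y81, Y49} — violation
Branch=458: row 8 → Balance = Y50 ✓
Branch=462: rows 9, 10 → Balance = Y66, Y66 ✓
Two rows agree on Branch but differ on Balance, so Branch -> Balance does not hold.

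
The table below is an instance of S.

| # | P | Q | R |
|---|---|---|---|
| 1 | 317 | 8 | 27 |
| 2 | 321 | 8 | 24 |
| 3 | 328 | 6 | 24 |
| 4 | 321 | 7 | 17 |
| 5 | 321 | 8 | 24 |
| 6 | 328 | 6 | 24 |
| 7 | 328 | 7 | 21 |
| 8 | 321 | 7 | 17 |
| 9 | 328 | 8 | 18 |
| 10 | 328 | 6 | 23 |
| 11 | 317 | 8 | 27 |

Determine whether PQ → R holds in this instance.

(P=317, Q=8): rows 1, 11 → R = 27, 27 ✓
(P=321, Q=8): rows 2, 5 → R = 24, 24 ✓
(P=328, Q=6): rows 3, 6, 10 → R takes values {24, 23} — violation
(P=321, Q=7): rows 4, 8 → R = 17, 17 ✓
(P=328, Q=7): row 7 → R = 21 ✓
(P=328, Q=8): row 9 → R = 18 ✓
Two rows agree on PQ but differ on R, so PQ → R does not hold.

No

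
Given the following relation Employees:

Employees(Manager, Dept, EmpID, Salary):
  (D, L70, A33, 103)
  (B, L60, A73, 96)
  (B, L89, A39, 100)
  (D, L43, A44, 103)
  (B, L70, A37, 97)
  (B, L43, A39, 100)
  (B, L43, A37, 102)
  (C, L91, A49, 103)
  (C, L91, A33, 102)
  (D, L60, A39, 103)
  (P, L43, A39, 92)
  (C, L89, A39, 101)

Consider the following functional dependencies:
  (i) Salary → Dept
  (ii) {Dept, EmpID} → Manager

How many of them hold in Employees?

(i) Salary → Dept: Salary=103: 4 rows → Dept takes values {L70, L43, L91, L60} — violation; Salary=100: 2 rows → Dept takes values {L89, L43} — violation; Salary=102: 2 rows → Dept takes values {L43, L91} — violation — fails.
(ii) {Dept, EmpID} → Manager: (Dept=L89, EmpID=A39): 2 rows → Manager takes values {B, C} — violation; (Dept=L43, EmpID=A39): 2 rows → Manager takes values {B, P} — violation — fails.
None of the 2 dependencies hold.

0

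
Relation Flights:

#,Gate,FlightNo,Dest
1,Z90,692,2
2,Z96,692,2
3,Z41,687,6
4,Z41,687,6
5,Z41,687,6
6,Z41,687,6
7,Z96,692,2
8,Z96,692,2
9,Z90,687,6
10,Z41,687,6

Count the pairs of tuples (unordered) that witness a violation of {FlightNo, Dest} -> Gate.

8

(FlightNo=692, Dest=2): violating pairs (1,2), (1,7), (1,8) — 3 pairs.
(FlightNo=687, Dest=6): violating pairs (3,9), (4,9), (5,9), (6,9), (9,10) — 5 pairs.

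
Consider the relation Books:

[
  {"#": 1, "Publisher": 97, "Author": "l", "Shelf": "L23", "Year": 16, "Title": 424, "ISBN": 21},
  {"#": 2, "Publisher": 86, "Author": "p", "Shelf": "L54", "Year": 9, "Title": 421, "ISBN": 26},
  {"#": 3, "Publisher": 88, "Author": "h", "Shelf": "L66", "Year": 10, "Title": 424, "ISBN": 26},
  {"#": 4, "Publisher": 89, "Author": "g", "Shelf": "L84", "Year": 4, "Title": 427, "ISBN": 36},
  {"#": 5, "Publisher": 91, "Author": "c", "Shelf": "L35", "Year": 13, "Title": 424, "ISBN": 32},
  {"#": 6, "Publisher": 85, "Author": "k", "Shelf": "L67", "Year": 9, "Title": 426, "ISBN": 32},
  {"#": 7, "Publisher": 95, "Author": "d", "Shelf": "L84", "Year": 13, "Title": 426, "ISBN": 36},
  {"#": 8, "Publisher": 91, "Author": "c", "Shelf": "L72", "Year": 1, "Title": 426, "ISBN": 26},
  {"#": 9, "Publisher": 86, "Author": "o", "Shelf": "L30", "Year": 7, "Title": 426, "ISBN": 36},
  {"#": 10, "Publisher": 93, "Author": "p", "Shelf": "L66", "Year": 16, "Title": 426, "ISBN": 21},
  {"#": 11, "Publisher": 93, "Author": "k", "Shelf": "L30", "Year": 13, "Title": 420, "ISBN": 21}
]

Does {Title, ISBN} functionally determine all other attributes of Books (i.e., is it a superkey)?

No

Rows 7 and 9 have the same {Title, ISBN} value (Title=426, ISBN=36) but are distinct tuples, so {Title, ISBN} does not determine every attribute — not a superkey.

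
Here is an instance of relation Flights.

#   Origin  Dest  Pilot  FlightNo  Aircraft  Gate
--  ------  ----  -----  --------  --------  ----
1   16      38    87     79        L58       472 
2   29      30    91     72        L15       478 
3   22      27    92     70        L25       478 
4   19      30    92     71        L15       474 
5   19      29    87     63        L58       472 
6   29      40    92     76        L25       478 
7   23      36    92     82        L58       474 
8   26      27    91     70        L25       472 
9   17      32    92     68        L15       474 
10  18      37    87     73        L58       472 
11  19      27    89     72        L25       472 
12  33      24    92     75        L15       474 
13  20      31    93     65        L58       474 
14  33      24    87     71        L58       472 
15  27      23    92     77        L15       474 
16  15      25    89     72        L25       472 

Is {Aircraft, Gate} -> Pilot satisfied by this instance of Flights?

No

(Aircraft=L58, Gate=472): rows 1, 5, 10, 14 → Pilot = 87, 87, 87, 87 ✓
(Aircraft=L15, Gate=478): row 2 → Pilot = 91 ✓
(Aircraft=L25, Gate=478): rows 3, 6 → Pilot = 92, 92 ✓
(Aircraft=L15, Gate=474): rows 4, 9, 12, 15 → Pilot = 92, 92, 92, 92 ✓
(Aircraft=L58, Gate=474): rows 7, 13 → Pilot takes values {92, 93} — violation
(Aircraft=L25, Gate=472): rows 8, 11, 16 → Pilot takes values {91, 89} — violation
Two rows agree on {Aircraft, Gate} but differ on Pilot, so {Aircraft, Gate} -> Pilot does not hold.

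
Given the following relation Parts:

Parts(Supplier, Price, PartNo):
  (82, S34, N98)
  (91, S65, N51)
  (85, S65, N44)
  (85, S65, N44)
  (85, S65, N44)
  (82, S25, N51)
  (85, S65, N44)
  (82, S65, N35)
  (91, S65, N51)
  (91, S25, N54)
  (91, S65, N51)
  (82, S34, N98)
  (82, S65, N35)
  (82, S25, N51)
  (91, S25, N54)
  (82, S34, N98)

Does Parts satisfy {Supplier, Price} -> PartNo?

Yes

(Supplier=82, Price=S34): 3 rows → PartNo = N98, N98, N98 ✓
(Supplier=91, Price=S65): 3 rows → PartNo = N51, N51, N51 ✓
(Supplier=85, Price=S65): 4 rows → PartNo = N44, N44, N44, N44 ✓
(Supplier=82, Price=S25): 2 rows → PartNo = N51, N51 ✓
(Supplier=82, Price=S65): 2 rows → PartNo = N35, N35 ✓
(Supplier=91, Price=S25): 2 rows → PartNo = N54, N54 ✓
Every {Supplier, Price} value is associated with a single PartNo value, so {Supplier, Price} -> PartNo holds.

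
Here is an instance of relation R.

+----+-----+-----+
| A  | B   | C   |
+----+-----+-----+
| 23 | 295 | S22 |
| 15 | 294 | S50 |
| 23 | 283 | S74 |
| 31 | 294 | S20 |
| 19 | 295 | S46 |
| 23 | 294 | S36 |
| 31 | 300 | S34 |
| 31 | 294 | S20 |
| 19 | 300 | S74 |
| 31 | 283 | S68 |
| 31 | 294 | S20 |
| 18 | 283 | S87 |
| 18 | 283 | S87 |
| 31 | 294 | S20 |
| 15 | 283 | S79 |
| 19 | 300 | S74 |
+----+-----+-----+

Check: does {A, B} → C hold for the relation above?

(A=23, B=295): 1 row → C = S22 ✓
(A=15, B=294): 1 row → C = S50 ✓
(A=23, B=283): 1 row → C = S74 ✓
(A=31, B=294): 4 rows → C = S20, S20, S20, S20 ✓
(A=19, B=295): 1 row → C = S46 ✓
(A=23, B=294): 1 row → C = S36 ✓
(A=31, B=300): 1 row → C = S34 ✓
(A=19, B=300): 2 rows → C = S74, S74 ✓
(A=31, B=283): 1 row → C = S68 ✓
(A=18, B=283): 2 rows → C = S87, S87 ✓
(A=15, B=283): 1 row → C = S79 ✓
Every {A, B} value is associated with a single C value, so {A, B} → C holds.

Yes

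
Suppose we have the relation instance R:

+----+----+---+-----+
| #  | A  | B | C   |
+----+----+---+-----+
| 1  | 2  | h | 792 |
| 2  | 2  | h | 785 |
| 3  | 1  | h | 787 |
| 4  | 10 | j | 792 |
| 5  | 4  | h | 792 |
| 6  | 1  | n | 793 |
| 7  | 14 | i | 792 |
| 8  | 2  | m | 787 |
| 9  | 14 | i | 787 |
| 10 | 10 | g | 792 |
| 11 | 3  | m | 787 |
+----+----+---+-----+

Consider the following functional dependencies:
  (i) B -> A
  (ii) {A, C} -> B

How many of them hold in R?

(i) B -> A: B=h: rows 1, 2, 3, 5 → A takes values {2, 1, 4} — violation; B=m: rows 8, 11 → A takes values {2, 3} — violation — fails.
(ii) {A, C} -> B: (A=10, C=792): rows 4, 10 → B takes values {j, g} — violation — fails.
None of the 2 dependencies hold.

0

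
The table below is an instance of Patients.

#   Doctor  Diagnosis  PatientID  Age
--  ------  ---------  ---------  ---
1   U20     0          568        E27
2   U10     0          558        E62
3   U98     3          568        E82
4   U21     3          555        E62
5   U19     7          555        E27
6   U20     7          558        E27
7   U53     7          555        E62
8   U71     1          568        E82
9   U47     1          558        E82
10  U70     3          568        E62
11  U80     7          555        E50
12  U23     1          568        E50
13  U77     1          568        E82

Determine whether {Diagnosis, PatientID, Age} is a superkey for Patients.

Rows 8 and 13 have the same {Diagnosis, PatientID, Age} value (Diagnosis=1, PatientID=568, Age=E82) but are distinct tuples, so {Diagnosis, PatientID, Age} does not determine every attribute — not a superkey.

No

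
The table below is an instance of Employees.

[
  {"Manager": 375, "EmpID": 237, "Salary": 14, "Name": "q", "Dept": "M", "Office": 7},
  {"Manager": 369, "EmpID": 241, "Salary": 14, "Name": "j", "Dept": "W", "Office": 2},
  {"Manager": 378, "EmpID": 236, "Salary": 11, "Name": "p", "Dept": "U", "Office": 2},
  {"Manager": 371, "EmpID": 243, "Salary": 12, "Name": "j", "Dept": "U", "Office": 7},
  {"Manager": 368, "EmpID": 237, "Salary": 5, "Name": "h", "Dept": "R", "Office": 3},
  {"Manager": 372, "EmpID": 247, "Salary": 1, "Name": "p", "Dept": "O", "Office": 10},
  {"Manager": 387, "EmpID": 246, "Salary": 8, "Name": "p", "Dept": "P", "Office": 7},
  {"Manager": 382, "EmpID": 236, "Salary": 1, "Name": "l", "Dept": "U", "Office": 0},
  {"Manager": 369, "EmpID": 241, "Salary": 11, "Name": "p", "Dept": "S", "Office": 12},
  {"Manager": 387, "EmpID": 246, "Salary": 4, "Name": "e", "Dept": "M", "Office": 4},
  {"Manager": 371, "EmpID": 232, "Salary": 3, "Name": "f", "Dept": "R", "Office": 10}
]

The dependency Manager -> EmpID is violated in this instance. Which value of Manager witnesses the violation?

Manager=375: 1 row → EmpID = 237 ✓
Manager=369: 2 rows → EmpID = 241, 241 ✓
Manager=378: 1 row → EmpID = 236 ✓
Manager=371: 2 rows → EmpID takes values {243, 232} — violation
Manager=368: 1 row → EmpID = 237 ✓
Manager=372: 1 row → EmpID = 247 ✓
Manager=387: 2 rows → EmpID = 246, 246 ✓
Manager=382: 1 row → EmpID = 236 ✓
The only Manager value with inconsistent EmpID is Manager=371.

371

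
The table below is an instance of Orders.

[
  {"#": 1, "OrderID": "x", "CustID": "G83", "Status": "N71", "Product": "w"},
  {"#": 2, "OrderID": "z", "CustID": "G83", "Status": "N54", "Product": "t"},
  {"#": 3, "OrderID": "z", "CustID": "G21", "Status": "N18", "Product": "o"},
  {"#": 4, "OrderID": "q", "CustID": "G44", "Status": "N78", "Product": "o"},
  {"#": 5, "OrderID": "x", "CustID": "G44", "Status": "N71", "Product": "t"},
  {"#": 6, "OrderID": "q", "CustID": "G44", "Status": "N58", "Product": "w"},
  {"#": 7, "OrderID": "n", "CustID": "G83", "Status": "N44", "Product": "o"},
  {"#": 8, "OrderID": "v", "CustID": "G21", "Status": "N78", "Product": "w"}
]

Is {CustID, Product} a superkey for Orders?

All 8 rows have distinct {CustID, Product} values, so {CustID, Product} → (all attributes) holds and {CustID, Product} is a superkey.

Yes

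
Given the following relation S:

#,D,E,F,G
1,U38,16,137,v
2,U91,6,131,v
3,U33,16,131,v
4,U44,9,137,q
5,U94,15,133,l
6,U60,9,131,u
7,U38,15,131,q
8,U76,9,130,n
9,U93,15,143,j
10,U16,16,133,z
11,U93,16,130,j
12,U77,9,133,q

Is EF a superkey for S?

All 12 rows have distinct EF values, so EF → (all attributes) holds and EF is a superkey.

Yes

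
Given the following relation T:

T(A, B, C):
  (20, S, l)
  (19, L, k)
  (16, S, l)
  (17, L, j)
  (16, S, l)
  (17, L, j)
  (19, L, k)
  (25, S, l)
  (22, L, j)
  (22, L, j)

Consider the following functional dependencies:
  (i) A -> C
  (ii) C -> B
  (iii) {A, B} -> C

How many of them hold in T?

3

(i) A -> C: every LHS value maps to a single RHS value — holds.
(ii) C -> B: every LHS value maps to a single RHS value — holds.
(iii) {A, B} -> C: every LHS value maps to a single RHS value — holds.
3 of the 3 dependencies hold.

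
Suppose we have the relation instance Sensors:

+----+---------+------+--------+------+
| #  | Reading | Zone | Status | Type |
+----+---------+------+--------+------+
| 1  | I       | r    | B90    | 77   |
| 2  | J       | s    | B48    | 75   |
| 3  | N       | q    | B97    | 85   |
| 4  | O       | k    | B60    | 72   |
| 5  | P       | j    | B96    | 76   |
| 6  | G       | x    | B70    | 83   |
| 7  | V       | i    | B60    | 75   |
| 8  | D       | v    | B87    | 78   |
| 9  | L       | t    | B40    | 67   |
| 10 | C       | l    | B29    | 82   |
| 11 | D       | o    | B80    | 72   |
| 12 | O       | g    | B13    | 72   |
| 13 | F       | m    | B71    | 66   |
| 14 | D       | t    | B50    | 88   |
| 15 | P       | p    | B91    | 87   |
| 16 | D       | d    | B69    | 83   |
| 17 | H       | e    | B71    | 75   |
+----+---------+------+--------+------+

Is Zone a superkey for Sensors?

Rows 9 and 14 have the same Zone value Zone=t but are distinct tuples, so Zone does not determine every attribute — not a superkey.

No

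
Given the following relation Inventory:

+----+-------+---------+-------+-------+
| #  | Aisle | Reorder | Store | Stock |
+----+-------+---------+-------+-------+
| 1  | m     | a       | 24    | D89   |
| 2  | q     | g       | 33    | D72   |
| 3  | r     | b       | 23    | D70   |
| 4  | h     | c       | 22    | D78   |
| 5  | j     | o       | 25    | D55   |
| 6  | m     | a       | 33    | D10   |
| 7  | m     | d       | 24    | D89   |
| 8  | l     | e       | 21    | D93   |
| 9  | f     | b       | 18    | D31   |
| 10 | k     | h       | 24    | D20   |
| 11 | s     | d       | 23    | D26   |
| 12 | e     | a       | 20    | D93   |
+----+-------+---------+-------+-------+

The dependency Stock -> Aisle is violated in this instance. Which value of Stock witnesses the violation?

Stock=D89: rows 1, 7 → Aisle = m, m ✓
Stock=D72: row 2 → Aisle = q ✓
Stock=D70: row 3 → Aisle = r ✓
Stock=D78: row 4 → Aisle = h ✓
Stock=D55: row 5 → Aisle = j ✓
Stock=D10: row 6 → Aisle = m ✓
Stock=D93: rows 8, 12 → Aisle takes values {l, e} — violation
Stock=D31: row 9 → Aisle = f ✓
Stock=D20: row 10 → Aisle = k ✓
Stock=D26: row 11 → Aisle = s ✓
The only Stock value with inconsistent Aisle is Stock=D93.

D93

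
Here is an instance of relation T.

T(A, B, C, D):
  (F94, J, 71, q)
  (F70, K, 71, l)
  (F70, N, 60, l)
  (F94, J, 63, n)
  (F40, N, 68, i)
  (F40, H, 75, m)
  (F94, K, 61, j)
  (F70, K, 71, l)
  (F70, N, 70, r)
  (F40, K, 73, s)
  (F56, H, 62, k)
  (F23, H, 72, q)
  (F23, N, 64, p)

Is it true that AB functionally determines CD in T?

(A=F94, B=J): 2 rows → {C,D} takes values {(71, q), (63, n)} — violation
(A=F70, B=K): 2 rows → {C,D} = (71, l), (71, l) ✓
(A=F70, B=N): 2 rows → {C,D} takes values {(60, l), (70, r)} — violation
(A=F40, B=N): 1 row → {C,D} = (68, i) ✓
(A=F40, B=H): 1 row → {C,D} = (75, m) ✓
(A=F94, B=K): 1 row → {C,D} = (61, j) ✓
(A=F40, B=K): 1 row → {C,D} = (73, s) ✓
(A=F56, B=H): 1 row → {C,D} = (62, k) ✓
(A=F23, B=H): 1 row → {C,D} = (72, q) ✓
(A=F23, B=N): 1 row → {C,D} = (64, p) ✓
Two rows agree on AB but differ on CD, so AB -> CD does not hold.

No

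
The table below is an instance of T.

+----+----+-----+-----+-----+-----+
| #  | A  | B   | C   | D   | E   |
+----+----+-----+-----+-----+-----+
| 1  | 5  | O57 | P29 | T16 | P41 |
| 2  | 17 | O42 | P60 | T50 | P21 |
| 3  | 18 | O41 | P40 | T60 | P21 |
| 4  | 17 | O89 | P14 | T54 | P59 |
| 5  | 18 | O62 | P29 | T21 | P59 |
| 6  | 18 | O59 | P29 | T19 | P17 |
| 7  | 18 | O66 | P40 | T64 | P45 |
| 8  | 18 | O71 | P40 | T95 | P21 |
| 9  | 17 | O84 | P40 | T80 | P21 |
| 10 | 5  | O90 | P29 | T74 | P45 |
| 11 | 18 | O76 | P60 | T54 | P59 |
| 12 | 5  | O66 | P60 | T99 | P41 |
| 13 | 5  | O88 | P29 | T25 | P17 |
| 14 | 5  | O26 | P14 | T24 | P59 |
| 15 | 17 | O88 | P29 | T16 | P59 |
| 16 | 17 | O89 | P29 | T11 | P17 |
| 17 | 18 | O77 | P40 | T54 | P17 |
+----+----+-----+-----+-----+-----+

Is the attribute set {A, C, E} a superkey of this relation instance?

No

Rows 3 and 8 have the same {A, C, E} value (A=18, C=P40, E=P21) but are distinct tuples, so {A, C, E} does not determine every attribute — not a superkey.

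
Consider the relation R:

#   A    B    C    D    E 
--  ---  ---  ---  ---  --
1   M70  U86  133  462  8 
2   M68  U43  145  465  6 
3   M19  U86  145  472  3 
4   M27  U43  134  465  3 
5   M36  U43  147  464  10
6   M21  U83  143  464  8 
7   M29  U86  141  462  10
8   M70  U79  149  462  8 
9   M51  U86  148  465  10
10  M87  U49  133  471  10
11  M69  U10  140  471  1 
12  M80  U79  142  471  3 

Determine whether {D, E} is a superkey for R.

No

Rows 1 and 8 have the same {D, E} value (D=462, E=8) but are distinct tuples, so {D, E} does not determine every attribute — not a superkey.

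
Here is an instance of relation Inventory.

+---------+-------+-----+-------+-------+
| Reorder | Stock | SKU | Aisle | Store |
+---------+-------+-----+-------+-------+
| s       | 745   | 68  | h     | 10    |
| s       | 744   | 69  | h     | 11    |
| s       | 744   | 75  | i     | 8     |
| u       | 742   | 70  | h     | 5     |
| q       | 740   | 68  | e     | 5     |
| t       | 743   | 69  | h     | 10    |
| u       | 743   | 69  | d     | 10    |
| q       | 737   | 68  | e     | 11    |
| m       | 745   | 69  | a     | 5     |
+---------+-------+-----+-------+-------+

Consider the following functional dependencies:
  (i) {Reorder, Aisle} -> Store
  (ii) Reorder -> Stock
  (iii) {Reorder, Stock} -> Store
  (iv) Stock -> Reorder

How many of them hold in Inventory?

0

(i) {Reorder, Aisle} -> Store: (Reorder=s, Aisle=h): 2 rows → Store takes values {10, 11} — violation; (Reorder=q, Aisle=e): 2 rows → Store takes values {5, 11} — violation — fails.
(ii) Reorder -> Stock: Reorder=s: 3 rows → Stock takes values {745, 744} — violation; Reorder=u: 2 rows → Stock takes values {742, 743} — violation; Reorder=q: 2 rows → Stock takes values {740, 737} — violation — fails.
(iii) {Reorder, Stock} -> Store: (Reorder=s, Stock=744): 2 rows → Store takes values {11, 8} — violation — fails.
(iv) Stock -> Reorder: Stock=745: 2 rows → Reorder takes values {s, m} — violation; Stock=743: 2 rows → Reorder takes values {t, u} — violation — fails.
None of the 4 dependencies hold.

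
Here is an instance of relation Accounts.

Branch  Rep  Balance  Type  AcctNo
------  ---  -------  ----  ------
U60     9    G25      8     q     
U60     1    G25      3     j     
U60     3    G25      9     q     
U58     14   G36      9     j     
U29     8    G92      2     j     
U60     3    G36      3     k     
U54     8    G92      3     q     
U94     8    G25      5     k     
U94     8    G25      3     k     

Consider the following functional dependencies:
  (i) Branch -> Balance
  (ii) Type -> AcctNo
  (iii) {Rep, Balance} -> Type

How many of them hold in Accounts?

(i) Branch -> Balance: Branch=U60: 4 rows → Balance takes values {G25, G36} — violation — fails.
(ii) Type -> AcctNo: Type=3: 4 rows → AcctNo takes values {j, k, q} — violation; Type=9: 2 rows → AcctNo takes values {q, j} — violation — fails.
(iii) {Rep, Balance} -> Type: (Rep=8, Balance=G92): 2 rows → Type takes values {2, 3} — violation; (Rep=8, Balance=G25): 2 rows → Type takes values {5, 3} — violation — fails.
None of the 3 dependencies hold.

0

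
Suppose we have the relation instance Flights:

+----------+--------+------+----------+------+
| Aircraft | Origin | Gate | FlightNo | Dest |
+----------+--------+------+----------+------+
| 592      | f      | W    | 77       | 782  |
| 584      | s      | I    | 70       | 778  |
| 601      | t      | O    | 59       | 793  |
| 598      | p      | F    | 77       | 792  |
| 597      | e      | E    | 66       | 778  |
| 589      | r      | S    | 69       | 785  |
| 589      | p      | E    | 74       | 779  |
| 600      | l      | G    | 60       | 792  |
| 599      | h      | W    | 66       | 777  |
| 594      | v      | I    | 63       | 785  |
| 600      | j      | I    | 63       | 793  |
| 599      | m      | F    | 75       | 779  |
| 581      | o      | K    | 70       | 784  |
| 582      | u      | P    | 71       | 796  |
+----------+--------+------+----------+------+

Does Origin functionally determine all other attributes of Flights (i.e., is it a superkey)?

Two distinct rows share Origin=p, so Origin does not determine every attribute — not a superkey.

No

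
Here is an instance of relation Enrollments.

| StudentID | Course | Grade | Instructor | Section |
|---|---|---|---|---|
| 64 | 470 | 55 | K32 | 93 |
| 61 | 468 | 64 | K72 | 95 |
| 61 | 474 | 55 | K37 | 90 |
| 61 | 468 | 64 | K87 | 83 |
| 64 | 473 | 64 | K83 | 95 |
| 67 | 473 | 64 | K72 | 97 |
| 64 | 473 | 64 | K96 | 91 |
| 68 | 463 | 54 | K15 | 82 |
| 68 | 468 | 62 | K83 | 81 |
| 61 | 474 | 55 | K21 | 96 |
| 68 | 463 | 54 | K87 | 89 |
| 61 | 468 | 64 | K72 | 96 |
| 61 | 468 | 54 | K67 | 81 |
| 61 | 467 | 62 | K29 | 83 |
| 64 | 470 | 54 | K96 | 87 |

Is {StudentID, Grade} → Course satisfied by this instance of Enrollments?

Yes

(StudentID=64, Grade=55): 1 row → Course = 470 ✓
(StudentID=61, Grade=64): 3 rows → Course = 468, 468, 468 ✓
(StudentID=61, Grade=55): 2 rows → Course = 474, 474 ✓
(StudentID=64, Grade=64): 2 rows → Course = 473, 473 ✓
(StudentID=67, Grade=64): 1 row → Course = 473 ✓
(StudentID=68, Grade=54): 2 rows → Course = 463, 463 ✓
(StudentID=68, Grade=62): 1 row → Course = 468 ✓
(StudentID=61, Grade=54): 1 row → Course = 468 ✓
(StudentID=61, Grade=62): 1 row → Course = 467 ✓
(StudentID=64, Grade=54): 1 row → Course = 470 ✓
Every {StudentID, Grade} value is associated with a single Course value, so {StudentID, Grade} → Course holds.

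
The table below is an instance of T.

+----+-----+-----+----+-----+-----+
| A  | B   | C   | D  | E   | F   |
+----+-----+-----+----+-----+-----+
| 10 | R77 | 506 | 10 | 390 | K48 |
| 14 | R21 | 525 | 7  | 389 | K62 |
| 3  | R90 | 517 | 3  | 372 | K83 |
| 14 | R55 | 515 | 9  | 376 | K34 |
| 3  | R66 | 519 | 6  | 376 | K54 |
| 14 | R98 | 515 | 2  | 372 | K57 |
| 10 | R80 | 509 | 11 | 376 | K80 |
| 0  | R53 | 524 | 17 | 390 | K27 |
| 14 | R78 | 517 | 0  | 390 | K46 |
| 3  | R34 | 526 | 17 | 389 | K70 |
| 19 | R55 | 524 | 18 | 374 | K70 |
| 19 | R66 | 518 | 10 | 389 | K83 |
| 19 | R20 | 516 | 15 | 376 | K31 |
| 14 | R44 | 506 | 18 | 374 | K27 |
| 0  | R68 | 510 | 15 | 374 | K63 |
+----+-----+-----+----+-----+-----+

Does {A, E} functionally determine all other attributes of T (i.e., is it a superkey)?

Yes

All 15 rows have distinct {A, E} values, so {A, E} → (all attributes) holds and {A, E} is a superkey.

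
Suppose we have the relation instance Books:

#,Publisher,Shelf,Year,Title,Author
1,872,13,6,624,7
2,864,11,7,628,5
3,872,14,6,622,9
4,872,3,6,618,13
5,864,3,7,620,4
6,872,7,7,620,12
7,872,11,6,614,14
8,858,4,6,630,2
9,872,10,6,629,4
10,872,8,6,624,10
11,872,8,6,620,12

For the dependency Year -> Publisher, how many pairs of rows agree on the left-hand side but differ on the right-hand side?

Year=6: violating pairs (1,8), (3,8), (4,8), (7,8), (8,9), (8,10), (8,11) — 7 pairs.
Year=7: violating pairs (2,6), (5,6) — 2 pairs.

9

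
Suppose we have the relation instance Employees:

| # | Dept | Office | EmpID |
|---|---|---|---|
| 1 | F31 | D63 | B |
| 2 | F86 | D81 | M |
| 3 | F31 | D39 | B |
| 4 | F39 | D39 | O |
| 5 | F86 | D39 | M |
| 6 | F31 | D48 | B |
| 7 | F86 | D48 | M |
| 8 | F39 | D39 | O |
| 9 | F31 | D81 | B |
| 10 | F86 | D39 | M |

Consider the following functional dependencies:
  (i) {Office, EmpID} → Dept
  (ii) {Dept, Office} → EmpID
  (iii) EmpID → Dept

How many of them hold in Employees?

(i) {Office, EmpID} → Dept: every LHS value maps to a single RHS value — holds.
(ii) {Dept, Office} → EmpID: every LHS value maps to a single RHS value — holds.
(iii) EmpID → Dept: every LHS value maps to a single RHS value — holds.
3 of the 3 dependencies hold.

3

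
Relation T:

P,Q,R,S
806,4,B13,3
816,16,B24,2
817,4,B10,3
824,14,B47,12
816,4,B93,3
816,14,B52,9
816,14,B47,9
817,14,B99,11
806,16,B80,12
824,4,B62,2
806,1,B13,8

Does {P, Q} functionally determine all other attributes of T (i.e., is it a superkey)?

Two distinct rows share (P=816, Q=14), so {P, Q} does not determine every attribute — not a superkey.

No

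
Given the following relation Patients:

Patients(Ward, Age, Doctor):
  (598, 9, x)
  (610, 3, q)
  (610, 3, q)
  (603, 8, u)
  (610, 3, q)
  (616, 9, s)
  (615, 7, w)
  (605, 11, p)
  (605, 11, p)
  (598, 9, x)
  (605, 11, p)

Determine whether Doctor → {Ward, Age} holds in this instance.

Yes

Doctor=x: 2 rows → {Ward,Age} = (598, 9), (598, 9) ✓
Doctor=q: 3 rows → {Ward,Age} = (610, 3), (610, 3), (610, 3) ✓
Doctor=u: 1 row → {Ward,Age} = (603, 8) ✓
Doctor=s: 1 row → {Ward,Age} = (616, 9) ✓
Doctor=w: 1 row → {Ward,Age} = (615, 7) ✓
Doctor=p: 3 rows → {Ward,Age} = (605, 11), (605, 11), (605, 11) ✓
Every Doctor value is associated with a single {Ward, Age} value, so Doctor → {Ward, Age} holds.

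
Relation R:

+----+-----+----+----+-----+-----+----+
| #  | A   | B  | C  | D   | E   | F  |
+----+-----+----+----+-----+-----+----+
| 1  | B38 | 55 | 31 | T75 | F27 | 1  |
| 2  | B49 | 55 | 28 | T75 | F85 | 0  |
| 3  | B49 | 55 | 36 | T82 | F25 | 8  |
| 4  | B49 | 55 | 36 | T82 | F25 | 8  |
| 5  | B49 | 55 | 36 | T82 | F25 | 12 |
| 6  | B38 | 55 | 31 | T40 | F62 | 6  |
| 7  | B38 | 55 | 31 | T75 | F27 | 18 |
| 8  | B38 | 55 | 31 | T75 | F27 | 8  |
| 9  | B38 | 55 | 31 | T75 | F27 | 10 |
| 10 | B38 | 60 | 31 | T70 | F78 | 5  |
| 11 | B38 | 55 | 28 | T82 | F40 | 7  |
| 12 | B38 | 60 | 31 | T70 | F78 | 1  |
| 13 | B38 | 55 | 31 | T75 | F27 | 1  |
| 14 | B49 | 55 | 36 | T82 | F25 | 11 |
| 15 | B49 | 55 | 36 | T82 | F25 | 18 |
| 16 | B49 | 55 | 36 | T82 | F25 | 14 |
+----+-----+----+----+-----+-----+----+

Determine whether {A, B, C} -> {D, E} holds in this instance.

(A=B38, B=55, C=31): rows 1, 6, 7, 8, 9, 13 → {D,E} takes values {(T75, F27), (T40, F62)} — violation
(A=B49, B=55, C=28): row 2 → {D,E} = (T75, F85) ✓
(A=B49, B=55, C=36): rows 3, 4, 5, 14, 15, 16 → {D,E} = (T82, F25), (T82, F25), (T82, F25), (T82, F25), (T82, F25), (T82, F25) ✓
(A=B38, B=60, C=31): rows 10, 12 → {D,E} = (T70, F78), (T70, F78) ✓
(A=B38, B=55, C=28): row 11 → {D,E} = (T82, F40) ✓
Two rows agree on {A, B, C} but differ on {D, E}, so {A, B, C} -> {D, E} does not hold.

No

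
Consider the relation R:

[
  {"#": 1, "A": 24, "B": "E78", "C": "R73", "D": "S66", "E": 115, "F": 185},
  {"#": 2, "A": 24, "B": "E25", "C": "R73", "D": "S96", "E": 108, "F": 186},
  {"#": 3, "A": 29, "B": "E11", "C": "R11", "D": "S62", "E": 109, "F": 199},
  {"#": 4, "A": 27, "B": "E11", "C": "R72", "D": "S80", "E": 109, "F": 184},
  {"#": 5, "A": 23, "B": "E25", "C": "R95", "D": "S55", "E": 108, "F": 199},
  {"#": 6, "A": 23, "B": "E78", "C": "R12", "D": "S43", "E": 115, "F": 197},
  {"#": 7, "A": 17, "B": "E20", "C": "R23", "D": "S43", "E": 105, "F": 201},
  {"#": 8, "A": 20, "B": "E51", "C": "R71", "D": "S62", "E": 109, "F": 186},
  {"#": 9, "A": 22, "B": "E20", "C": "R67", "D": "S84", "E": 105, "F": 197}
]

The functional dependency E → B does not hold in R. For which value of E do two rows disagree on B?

109

E=115: rows 1, 6 → B = E78, E78 ✓
E=108: rows 2, 5 → B = E25, E25 ✓
E=109: rows 3, 4, 8 → B takes values {E11, E51} — violation
E=105: rows 7, 9 → B = E20, E20 ✓
The only E value with inconsistent B is E=109.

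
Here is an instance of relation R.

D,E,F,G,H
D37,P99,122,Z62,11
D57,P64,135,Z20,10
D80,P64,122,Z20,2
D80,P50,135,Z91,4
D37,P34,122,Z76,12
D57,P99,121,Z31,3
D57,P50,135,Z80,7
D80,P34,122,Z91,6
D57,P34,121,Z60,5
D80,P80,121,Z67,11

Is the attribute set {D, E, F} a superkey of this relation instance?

All 10 rows have distinct {D, E, F} values, so {D, E, F} → (all attributes) holds and {D, E, F} is a superkey.

Yes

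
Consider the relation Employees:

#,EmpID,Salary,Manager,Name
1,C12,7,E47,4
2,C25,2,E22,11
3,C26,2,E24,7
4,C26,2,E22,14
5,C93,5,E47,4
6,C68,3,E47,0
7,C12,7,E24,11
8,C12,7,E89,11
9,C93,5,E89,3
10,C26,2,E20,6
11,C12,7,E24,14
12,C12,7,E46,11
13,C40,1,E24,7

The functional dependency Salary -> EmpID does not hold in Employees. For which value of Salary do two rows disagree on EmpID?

Salary=7: rows 1, 7, 8, 11, 12 → EmpID = C12, C12, C12, C12, C12 ✓
Salary=2: rows 2, 3, 4, 10 → EmpID takes values {C25, C26} — violation
Salary=5: rows 5, 9 → EmpID = C93, C93 ✓
Salary=3: row 6 → EmpID = C68 ✓
Salary=1: row 13 → EmpID = C40 ✓
The only Salary value with inconsistent EmpID is Salary=2.

2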